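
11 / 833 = 0.01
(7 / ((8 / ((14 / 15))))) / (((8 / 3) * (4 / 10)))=0.77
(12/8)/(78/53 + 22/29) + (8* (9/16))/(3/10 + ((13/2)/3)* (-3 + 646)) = 48420951/71652056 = 0.68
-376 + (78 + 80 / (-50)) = -1498 / 5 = -299.60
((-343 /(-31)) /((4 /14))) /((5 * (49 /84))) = 2058 /155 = 13.28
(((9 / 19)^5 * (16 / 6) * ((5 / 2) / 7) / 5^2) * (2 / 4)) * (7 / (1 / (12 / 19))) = 472392 / 235229405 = 0.00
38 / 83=0.46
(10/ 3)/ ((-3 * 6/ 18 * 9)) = -10/ 27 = -0.37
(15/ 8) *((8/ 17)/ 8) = 15/ 136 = 0.11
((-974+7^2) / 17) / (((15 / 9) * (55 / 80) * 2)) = -4440 / 187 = -23.74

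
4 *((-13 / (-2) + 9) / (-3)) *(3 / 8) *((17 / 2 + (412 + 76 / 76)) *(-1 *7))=182931 / 8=22866.38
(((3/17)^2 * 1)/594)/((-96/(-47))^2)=2209/175785984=0.00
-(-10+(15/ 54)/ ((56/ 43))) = 9865/ 1008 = 9.79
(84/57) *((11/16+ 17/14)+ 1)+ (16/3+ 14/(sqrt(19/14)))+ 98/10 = 14 *sqrt(266)/19+ 22127/1140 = 31.43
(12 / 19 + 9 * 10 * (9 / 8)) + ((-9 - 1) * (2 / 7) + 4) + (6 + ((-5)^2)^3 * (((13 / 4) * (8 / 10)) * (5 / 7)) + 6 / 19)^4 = 888190180018870171532683833 / 1251602884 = 709642164757803619.39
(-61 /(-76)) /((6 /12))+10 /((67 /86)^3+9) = 609242567 /228960146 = 2.66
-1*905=-905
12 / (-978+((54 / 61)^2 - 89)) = -44652 / 3967391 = -0.01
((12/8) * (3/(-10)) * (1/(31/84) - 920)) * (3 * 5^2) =959715/31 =30958.55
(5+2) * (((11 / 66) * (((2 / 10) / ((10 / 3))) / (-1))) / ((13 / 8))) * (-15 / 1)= 42 / 65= 0.65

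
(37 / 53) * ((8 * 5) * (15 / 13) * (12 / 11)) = 266400 / 7579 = 35.15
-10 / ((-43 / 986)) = 9860 / 43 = 229.30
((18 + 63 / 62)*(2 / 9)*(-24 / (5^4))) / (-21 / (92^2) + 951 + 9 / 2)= -8870272 / 52230679375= -0.00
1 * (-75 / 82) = -75 / 82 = -0.91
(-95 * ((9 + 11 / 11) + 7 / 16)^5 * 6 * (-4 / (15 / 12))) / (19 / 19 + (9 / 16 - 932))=-242839.91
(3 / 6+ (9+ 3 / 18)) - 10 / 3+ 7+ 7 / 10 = 421 / 30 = 14.03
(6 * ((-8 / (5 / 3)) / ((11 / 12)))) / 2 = -864 / 55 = -15.71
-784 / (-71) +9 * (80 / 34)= 38888 / 1207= 32.22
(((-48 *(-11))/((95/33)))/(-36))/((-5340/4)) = 484/126825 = 0.00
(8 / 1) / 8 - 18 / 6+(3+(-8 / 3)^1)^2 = -17 / 9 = -1.89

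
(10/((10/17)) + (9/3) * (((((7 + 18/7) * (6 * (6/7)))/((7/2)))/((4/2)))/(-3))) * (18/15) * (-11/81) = -75218/46305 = -1.62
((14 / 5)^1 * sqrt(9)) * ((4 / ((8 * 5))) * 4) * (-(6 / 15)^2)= -336 / 625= -0.54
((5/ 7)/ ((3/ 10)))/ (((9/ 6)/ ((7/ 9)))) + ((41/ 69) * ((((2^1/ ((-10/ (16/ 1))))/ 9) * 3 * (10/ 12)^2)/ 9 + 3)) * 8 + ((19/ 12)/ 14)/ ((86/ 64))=76653616/ 5046867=15.19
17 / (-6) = -17 / 6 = -2.83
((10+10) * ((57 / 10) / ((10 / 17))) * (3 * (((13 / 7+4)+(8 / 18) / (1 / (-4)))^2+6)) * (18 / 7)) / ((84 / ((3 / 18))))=29025749 / 432180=67.16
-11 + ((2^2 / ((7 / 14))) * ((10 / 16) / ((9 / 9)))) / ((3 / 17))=52 / 3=17.33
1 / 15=0.07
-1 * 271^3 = -19902511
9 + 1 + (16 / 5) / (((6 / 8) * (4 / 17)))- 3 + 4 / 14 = 2669 / 105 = 25.42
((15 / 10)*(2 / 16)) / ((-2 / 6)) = -0.56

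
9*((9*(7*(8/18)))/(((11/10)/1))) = 2520/11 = 229.09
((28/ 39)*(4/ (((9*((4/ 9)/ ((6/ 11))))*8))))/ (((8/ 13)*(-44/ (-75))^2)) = 39375/ 170368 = 0.23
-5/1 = -5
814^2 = 662596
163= 163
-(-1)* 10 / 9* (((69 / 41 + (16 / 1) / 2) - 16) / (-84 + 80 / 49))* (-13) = -824915 / 744642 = -1.11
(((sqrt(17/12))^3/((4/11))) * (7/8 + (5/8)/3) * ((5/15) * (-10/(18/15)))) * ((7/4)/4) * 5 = -2127125 * sqrt(51)/497664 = -30.52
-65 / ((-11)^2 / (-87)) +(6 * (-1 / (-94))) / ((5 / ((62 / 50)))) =33234378 / 710875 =46.75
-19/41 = -0.46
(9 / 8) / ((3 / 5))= 15 / 8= 1.88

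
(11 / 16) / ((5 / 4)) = 11 / 20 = 0.55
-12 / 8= -3 / 2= -1.50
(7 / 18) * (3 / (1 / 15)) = 35 / 2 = 17.50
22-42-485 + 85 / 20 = -2003 / 4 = -500.75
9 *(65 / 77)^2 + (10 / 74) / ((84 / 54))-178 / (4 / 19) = -184053889 / 219373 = -839.00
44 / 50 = 22 / 25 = 0.88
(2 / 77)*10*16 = 320 / 77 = 4.16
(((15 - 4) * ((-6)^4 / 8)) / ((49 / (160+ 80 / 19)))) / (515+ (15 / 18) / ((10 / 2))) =3032640 / 261611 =11.59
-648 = -648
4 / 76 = 1 / 19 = 0.05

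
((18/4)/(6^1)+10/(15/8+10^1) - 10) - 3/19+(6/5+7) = -139/380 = -0.37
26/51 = 0.51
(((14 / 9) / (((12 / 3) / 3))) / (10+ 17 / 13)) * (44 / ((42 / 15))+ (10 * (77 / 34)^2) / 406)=1.63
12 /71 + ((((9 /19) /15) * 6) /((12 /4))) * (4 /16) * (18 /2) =4197 /13490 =0.31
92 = 92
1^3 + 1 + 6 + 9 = 17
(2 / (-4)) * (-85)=85 / 2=42.50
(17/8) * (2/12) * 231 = 1309/16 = 81.81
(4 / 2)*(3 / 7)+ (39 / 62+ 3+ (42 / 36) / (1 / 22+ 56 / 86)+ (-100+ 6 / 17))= -93.49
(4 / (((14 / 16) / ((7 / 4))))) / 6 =4 / 3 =1.33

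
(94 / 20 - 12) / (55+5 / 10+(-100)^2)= -73 / 100555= -0.00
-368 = -368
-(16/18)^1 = -8/9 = -0.89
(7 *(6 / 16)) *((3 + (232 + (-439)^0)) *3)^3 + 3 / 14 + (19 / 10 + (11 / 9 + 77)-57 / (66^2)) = 142031617740349 / 152460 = 931599224.32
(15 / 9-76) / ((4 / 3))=-223 / 4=-55.75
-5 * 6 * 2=-60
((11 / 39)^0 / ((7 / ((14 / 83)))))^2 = 4 / 6889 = 0.00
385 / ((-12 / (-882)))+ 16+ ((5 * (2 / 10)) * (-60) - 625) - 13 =55231 / 2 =27615.50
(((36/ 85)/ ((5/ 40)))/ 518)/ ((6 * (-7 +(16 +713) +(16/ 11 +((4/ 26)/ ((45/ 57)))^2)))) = 1003860/ 666215363051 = 0.00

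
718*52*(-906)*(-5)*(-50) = -8456604000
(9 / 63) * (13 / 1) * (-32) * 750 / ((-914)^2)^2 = -19500 / 305325333607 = -0.00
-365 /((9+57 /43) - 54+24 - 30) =15695 /2136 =7.35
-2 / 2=-1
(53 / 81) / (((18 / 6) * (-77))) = -53 / 18711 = -0.00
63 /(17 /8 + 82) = 0.75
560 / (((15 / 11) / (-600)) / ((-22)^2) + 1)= 560.00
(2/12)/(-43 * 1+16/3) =-1/226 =-0.00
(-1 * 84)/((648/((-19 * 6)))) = 133/9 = 14.78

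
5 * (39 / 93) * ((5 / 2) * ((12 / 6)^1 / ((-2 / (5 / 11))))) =-1625 / 682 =-2.38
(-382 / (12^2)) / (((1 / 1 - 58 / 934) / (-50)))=2229925 / 15768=141.42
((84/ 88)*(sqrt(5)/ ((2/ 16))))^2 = 35280/ 121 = 291.57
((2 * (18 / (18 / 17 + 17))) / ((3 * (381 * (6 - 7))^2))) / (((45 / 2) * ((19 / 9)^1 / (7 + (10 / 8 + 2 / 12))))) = 3434 / 4233620565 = 0.00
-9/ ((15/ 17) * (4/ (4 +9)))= -663/ 20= -33.15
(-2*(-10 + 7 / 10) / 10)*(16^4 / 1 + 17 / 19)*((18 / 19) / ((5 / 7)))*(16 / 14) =8337865896 / 45125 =184772.65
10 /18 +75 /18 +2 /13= 1141 /234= 4.88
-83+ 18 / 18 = -82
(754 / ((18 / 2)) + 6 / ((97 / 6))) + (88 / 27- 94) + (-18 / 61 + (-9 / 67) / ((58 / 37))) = -4328755703 / 620823474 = -6.97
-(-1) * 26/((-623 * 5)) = -26/3115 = -0.01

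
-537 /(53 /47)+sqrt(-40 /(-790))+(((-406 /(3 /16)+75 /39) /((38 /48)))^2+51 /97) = 2 * sqrt(79) /79+2342107884426776 /313647269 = 7467330.94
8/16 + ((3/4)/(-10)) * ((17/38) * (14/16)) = 5723/12160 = 0.47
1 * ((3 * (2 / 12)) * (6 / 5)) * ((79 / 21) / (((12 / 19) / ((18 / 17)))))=4503 / 1190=3.78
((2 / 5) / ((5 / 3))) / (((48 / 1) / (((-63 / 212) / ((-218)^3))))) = 63 / 439273836800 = 0.00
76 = 76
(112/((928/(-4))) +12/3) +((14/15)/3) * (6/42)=4648/1305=3.56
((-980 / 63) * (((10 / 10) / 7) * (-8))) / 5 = 32 / 9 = 3.56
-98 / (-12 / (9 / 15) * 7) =0.70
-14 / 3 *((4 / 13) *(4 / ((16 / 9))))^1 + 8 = 62 / 13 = 4.77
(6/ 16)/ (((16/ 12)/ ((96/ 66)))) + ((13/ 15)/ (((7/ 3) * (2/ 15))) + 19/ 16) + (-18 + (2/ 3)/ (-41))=-2066035/ 151536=-13.63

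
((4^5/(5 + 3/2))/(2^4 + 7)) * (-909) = -1861632/299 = -6226.19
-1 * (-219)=219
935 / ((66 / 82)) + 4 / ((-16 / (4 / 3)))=3484 / 3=1161.33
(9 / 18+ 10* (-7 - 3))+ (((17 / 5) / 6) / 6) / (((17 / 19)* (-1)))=-17929 / 180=-99.61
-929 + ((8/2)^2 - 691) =-1604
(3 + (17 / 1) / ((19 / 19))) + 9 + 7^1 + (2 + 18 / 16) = 313 / 8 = 39.12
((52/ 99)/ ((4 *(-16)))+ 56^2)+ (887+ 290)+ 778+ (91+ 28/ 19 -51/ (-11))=156141113/ 30096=5188.10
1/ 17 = 0.06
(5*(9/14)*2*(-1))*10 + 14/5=-2152/35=-61.49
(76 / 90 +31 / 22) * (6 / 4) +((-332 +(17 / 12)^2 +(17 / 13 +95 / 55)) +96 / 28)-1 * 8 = -328.15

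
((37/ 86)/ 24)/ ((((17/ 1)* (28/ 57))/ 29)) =20387/ 327488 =0.06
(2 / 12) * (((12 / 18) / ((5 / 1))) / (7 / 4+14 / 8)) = 2 / 315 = 0.01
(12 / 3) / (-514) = -2 / 257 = -0.01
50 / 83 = 0.60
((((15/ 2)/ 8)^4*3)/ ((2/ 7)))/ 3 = 354375/ 131072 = 2.70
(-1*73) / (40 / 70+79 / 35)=-2555 / 99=-25.81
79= 79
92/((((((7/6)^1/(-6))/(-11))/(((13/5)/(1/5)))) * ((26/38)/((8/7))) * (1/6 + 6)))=33225984/1813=18326.52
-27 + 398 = 371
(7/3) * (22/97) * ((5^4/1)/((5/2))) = 38500/291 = 132.30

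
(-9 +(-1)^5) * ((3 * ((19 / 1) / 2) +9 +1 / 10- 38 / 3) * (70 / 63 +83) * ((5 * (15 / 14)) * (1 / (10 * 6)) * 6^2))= -1415590 / 21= -67409.05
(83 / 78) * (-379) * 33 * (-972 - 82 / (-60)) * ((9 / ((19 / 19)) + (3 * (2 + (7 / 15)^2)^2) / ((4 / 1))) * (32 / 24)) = 8630069998394713 / 39487500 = 218551946.78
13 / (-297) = -13 / 297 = -0.04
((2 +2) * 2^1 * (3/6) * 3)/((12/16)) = 16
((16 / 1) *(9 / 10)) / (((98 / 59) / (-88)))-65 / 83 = -15529621 / 20335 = -763.69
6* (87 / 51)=174 / 17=10.24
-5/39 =-0.13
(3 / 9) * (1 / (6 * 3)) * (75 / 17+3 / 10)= 89 / 1020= 0.09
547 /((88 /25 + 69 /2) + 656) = 27350 /34701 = 0.79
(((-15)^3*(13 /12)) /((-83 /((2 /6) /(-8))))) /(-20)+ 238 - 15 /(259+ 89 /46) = 10118033967 /42506624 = 238.03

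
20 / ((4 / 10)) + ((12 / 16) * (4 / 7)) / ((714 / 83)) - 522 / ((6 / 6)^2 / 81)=-70358429 / 1666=-42231.95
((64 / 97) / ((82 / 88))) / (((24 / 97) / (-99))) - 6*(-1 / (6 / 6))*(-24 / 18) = -11944 / 41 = -291.32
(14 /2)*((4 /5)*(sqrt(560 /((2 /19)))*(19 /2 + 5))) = 812*sqrt(1330) /5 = 5922.59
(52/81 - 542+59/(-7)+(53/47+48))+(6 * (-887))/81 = -15092998/26649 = -566.36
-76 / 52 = -19 / 13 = -1.46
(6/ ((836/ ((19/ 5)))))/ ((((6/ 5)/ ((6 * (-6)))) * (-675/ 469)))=469/ 825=0.57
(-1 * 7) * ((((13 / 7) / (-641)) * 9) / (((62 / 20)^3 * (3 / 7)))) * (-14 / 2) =-1911000 / 19096031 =-0.10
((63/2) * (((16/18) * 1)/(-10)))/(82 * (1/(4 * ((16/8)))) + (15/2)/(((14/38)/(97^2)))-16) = -392/26814845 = -0.00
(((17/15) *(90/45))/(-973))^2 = 1156/213014025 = 0.00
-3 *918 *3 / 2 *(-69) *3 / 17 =50301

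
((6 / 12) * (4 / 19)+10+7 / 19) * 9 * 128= 229248 / 19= 12065.68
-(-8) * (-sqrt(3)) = -8 * sqrt(3) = -13.86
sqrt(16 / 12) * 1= 2 * sqrt(3) / 3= 1.15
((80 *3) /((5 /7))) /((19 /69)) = 23184 /19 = 1220.21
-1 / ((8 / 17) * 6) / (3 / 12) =-17 / 12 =-1.42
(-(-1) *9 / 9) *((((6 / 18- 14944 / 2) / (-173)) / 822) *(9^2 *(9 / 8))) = 1815615 / 379216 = 4.79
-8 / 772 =-2 / 193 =-0.01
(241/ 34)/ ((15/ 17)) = 241/ 30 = 8.03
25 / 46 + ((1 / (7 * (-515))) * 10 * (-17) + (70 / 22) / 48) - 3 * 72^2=-136164822947 / 8755824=-15551.34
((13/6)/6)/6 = 13/216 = 0.06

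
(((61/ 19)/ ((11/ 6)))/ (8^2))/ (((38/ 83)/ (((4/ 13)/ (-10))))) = -15189/ 8259680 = -0.00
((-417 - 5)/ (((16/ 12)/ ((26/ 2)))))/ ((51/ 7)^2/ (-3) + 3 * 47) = -134407/ 4028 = -33.37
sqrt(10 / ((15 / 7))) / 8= sqrt(42) / 24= 0.27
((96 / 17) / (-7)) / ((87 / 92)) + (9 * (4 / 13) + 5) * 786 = 6105.76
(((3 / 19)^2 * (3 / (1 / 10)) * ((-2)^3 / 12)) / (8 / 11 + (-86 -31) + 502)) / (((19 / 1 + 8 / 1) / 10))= -2200 / 4595169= -0.00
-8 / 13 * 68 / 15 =-544 / 195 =-2.79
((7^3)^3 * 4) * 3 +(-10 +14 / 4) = 968486555 / 2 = 484243277.50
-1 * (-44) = 44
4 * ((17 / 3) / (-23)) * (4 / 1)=-272 / 69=-3.94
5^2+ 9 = 34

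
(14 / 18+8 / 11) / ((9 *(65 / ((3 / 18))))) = 149 / 347490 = 0.00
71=71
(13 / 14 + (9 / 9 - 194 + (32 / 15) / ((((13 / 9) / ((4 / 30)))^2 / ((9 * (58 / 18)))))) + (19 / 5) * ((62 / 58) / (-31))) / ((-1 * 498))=547983753 / 1423740500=0.38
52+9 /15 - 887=-4172 /5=-834.40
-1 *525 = -525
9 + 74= 83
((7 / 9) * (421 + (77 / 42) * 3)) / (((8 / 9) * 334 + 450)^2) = 53739 / 90370568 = 0.00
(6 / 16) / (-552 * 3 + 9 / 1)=-1 / 4392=-0.00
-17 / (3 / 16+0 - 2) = 272 / 29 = 9.38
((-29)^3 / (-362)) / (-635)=-24389 / 229870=-0.11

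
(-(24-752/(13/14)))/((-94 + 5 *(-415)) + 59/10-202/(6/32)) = -306480/1263769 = -0.24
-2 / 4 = -1 / 2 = -0.50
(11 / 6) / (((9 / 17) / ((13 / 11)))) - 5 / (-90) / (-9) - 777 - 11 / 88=-500929 / 648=-773.04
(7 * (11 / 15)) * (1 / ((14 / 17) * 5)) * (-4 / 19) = -374 / 1425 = -0.26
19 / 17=1.12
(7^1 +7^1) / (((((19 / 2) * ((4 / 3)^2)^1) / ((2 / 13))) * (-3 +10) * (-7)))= -9 / 3458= -0.00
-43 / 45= -0.96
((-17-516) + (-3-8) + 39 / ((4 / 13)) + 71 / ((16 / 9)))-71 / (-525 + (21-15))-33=-3406099 / 8304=-410.18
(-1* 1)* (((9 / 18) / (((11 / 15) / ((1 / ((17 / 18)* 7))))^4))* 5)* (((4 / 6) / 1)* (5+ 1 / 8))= -45393918750 / 2936017137361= -0.02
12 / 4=3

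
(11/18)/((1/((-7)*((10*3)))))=-385/3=-128.33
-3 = -3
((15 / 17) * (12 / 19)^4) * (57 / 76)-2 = -1.89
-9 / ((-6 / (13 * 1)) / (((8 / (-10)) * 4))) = -62.40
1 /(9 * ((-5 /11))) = -11 /45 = -0.24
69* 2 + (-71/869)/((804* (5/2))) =241043149/1746690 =138.00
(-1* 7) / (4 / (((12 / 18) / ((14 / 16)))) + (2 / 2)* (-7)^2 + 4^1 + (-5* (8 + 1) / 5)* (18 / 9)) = -4 / 23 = -0.17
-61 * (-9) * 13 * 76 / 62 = 271206 / 31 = 8748.58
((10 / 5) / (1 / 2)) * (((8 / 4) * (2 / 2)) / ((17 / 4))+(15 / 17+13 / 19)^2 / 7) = 2398832 / 730303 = 3.28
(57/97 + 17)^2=2910436/9409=309.32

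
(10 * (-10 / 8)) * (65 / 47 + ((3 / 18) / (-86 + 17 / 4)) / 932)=-742861075 / 42971724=-17.29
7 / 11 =0.64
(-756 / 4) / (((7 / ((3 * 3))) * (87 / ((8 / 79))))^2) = -15552 / 36740767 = -0.00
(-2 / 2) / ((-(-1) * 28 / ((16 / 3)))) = -4 / 21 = -0.19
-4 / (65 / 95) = -76 / 13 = -5.85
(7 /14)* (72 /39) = 0.92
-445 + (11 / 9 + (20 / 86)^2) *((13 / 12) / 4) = -355175653 / 798768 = -444.65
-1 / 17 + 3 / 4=47 / 68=0.69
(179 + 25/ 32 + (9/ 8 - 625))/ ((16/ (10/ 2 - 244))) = 3396429/ 512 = 6633.65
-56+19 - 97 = -134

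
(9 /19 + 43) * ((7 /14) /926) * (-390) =-9.15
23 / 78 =0.29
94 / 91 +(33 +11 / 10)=31971 / 910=35.13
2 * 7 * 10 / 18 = 70 / 9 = 7.78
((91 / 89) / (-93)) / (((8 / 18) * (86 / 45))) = -0.01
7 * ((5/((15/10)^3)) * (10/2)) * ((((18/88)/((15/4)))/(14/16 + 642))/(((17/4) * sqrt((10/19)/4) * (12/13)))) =5824 * sqrt(190)/25967007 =0.00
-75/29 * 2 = -150/29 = -5.17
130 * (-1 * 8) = -1040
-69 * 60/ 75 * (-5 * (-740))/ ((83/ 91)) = -18585840/ 83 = -223925.78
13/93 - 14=-1289/93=-13.86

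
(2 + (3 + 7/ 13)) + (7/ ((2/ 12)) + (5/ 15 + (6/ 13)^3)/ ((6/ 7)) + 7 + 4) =2334877/ 39546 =59.04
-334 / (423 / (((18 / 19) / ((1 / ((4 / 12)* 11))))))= -7348 / 2679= -2.74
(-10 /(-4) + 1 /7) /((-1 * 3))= -37 /42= -0.88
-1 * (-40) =40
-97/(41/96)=-9312/41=-227.12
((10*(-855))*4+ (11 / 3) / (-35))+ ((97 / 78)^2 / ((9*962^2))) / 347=-21047805140872287181 / 615431013659280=-34200.10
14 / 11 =1.27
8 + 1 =9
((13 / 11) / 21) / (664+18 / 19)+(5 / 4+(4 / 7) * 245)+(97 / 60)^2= 251915746981 / 1751072400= 143.86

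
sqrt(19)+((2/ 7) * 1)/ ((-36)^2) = 1/ 4536+sqrt(19) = 4.36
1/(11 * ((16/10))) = 5/88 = 0.06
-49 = -49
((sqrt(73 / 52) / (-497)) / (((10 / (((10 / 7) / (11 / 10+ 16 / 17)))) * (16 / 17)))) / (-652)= 1445 * sqrt(949) / 163717398208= 0.00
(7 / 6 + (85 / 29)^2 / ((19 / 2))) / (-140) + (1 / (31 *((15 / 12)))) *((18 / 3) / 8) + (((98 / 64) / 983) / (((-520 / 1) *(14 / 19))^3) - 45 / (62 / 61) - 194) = -87700645997672571599573 / 368073117322100736000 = -238.27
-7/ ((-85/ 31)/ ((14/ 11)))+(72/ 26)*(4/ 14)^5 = 664852778/ 204289085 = 3.25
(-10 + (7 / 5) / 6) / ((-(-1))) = -293 / 30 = -9.77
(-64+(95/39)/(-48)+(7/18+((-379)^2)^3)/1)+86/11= 20342884561933637633/6864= 2963706958323665.16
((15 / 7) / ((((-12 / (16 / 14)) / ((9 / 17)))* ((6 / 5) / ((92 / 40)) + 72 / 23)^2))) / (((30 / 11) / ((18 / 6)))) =-5819 / 653072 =-0.01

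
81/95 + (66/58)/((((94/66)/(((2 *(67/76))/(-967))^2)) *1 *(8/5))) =62767993780161/73616639492320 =0.85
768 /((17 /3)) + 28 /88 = 50807 /374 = 135.85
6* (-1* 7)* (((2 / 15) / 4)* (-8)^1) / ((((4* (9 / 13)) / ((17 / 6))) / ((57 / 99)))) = 29393 / 4455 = 6.60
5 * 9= 45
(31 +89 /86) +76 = 9291 /86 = 108.03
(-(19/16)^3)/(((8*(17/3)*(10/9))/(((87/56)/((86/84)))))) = -48335373/958136320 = -0.05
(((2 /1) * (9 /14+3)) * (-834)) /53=-42534 /371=-114.65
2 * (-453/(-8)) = 453/4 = 113.25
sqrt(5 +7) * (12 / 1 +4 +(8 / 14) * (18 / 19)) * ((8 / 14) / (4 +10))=8800 * sqrt(3) / 6517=2.34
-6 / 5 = -1.20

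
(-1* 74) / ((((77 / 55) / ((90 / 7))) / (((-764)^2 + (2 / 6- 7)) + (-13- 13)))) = -19435989000 / 49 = -396652836.73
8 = 8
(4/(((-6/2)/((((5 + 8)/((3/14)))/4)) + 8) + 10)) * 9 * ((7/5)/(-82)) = -637/18450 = -0.03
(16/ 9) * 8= 128/ 9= 14.22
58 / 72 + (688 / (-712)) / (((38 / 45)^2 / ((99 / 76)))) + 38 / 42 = -16878013 / 307667304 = -0.05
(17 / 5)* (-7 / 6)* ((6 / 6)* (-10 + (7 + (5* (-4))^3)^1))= 952357 / 30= 31745.23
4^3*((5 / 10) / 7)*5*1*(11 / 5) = 352 / 7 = 50.29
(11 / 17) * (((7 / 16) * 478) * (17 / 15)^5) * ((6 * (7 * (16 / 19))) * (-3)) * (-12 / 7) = 24592591408 / 534375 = 46021.22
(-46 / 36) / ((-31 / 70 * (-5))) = -161 / 279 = -0.58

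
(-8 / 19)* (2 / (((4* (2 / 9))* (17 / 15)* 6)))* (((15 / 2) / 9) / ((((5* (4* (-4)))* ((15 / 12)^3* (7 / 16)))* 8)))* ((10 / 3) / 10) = 4 / 56525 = 0.00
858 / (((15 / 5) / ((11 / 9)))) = 3146 / 9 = 349.56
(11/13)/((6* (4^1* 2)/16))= 11/39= 0.28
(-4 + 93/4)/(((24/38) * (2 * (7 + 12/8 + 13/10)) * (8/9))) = 3135/1792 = 1.75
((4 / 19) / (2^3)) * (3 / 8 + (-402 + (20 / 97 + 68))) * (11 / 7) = -2846063 / 206416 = -13.79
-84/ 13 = -6.46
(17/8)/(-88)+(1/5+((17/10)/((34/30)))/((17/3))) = 26363/59840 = 0.44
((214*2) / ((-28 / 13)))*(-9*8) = 100152 / 7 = 14307.43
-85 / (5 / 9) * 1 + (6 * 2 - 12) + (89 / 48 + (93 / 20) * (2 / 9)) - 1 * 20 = -13609 / 80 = -170.11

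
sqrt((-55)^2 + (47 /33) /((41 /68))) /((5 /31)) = 31 * sqrt(5541916413) /6765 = 341.13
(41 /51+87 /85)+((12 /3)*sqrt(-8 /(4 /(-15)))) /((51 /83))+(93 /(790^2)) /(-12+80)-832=-105694580041 /127316400+332*sqrt(30) /51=-794.52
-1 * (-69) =69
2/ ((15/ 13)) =1.73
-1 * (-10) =10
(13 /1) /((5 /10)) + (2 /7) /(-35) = 6368 /245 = 25.99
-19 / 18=-1.06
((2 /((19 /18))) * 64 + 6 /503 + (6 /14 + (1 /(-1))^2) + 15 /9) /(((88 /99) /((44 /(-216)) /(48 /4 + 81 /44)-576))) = -118206753314455 /1466693676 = -80594.03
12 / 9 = 4 / 3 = 1.33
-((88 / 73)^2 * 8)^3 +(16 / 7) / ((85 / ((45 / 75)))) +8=-703771286360848728 / 450219323209775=-1563.17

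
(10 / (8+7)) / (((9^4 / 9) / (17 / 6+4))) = 41 / 6561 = 0.01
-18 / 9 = -2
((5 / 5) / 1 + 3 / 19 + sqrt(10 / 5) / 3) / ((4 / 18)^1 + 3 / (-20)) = 60 * sqrt(2) / 13 + 3960 / 247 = 22.56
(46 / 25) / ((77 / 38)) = 1748 / 1925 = 0.91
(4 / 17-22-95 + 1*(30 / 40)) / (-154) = 1127 / 1496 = 0.75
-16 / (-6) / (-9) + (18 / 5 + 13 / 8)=5323 / 1080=4.93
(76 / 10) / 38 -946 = -4729 / 5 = -945.80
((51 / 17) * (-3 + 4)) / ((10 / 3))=9 / 10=0.90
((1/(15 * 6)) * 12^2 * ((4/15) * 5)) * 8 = 256/15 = 17.07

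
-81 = -81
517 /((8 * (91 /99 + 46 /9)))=17061 /1592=10.72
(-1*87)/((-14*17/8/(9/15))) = 1044/595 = 1.75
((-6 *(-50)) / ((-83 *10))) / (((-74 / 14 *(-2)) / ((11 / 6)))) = -385 / 6142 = -0.06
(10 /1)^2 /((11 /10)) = 1000 /11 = 90.91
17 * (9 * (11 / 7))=1683 / 7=240.43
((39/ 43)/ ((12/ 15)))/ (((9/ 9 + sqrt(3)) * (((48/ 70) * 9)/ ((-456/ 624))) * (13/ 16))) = 3325/ 40248 - 3325 * sqrt(3)/ 40248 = -0.06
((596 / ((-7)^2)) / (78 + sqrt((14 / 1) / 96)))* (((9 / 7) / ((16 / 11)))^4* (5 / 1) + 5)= 4417723324521 / 3518100400640 - 37758319013* sqrt(21) / 28144803205120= 1.25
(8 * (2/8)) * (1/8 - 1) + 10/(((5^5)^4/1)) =-133514404296867/76293945312500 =-1.75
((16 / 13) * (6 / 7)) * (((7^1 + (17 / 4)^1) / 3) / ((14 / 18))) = 3240 / 637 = 5.09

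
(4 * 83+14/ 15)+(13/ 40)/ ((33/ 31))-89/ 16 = 57671/ 176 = 327.68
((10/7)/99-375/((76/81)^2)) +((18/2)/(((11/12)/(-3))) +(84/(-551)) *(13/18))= -52876353751/116080272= -455.52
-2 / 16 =-1 / 8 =-0.12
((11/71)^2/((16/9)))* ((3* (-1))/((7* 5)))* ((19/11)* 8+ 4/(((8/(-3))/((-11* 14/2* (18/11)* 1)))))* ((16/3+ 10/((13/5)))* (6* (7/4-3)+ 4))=7.54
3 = 3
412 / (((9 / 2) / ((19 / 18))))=7828 / 81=96.64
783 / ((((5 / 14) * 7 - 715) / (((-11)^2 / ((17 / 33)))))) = -2084346 / 8075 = -258.12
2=2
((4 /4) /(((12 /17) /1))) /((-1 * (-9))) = 17 /108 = 0.16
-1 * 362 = -362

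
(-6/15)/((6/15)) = -1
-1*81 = -81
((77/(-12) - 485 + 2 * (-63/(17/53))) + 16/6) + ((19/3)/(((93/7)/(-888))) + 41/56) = -115464509/88536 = -1304.15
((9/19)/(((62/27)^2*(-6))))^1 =-0.01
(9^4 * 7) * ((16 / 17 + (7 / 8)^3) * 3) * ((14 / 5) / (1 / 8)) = 13524720741 / 2720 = 4972323.80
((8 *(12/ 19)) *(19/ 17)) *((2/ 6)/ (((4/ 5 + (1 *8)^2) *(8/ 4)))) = 20/ 1377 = 0.01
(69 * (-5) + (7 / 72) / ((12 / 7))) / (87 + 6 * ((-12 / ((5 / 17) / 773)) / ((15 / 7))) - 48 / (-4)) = 7450775 / 1905304032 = 0.00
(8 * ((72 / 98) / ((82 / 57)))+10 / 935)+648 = 244981498 / 375683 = 652.10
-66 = -66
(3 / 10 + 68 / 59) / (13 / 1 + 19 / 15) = 2571 / 25252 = 0.10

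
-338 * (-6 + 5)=338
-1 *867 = -867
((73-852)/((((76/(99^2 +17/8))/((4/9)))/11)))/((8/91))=-3218640425/576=-5587917.40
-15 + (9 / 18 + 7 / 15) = -14.03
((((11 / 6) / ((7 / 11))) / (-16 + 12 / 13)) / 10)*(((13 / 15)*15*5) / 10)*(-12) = 20449 / 13720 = 1.49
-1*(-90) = 90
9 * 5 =45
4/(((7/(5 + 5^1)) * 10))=4/7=0.57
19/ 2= 9.50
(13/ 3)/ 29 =13/ 87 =0.15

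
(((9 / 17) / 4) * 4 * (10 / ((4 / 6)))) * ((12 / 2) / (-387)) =-90 / 731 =-0.12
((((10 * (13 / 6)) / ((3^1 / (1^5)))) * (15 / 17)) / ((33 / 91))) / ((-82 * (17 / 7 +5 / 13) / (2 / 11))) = -2691325 / 194312448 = -0.01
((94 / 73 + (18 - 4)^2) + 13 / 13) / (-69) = -4825 / 1679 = -2.87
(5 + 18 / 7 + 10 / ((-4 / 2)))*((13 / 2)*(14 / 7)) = 234 / 7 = 33.43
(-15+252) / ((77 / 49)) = 1659 / 11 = 150.82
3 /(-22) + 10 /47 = 79 /1034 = 0.08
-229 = -229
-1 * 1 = -1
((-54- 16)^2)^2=24010000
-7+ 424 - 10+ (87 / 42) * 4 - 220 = 1367 / 7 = 195.29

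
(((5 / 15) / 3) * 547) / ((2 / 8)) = 2188 / 9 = 243.11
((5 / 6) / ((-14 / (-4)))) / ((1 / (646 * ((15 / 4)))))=8075 / 14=576.79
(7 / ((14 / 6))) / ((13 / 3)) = 9 / 13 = 0.69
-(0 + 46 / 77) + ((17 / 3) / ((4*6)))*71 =89627 / 5544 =16.17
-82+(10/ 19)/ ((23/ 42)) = -35414/ 437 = -81.04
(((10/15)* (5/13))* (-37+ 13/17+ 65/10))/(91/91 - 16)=337/663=0.51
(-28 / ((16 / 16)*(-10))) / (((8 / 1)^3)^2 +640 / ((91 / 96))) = 637 / 59791360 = 0.00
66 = 66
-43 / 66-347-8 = -23473 / 66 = -355.65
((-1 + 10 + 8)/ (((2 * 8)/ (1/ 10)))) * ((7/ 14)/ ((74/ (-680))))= -289/ 592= -0.49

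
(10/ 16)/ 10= 1/ 16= 0.06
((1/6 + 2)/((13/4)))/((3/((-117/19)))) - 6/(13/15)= -2048/247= -8.29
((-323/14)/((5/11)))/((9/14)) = -3553/45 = -78.96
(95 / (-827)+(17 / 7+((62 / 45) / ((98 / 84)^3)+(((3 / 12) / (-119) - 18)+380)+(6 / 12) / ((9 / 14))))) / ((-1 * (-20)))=317651661437 / 17360053200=18.30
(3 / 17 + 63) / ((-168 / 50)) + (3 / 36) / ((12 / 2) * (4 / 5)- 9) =-80635 / 4284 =-18.82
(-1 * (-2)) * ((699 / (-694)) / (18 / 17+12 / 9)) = -35649 / 42334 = -0.84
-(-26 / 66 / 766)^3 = 2197 / 16152067784952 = 0.00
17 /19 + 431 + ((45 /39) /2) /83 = 17708833 /41002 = 431.90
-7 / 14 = -1 / 2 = -0.50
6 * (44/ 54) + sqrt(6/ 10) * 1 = sqrt(15)/ 5 + 44/ 9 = 5.66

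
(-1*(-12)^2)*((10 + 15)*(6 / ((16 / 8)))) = -10800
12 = 12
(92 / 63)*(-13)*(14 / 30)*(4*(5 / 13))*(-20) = 7360 / 27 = 272.59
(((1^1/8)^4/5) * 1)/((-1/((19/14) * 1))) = -19/286720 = -0.00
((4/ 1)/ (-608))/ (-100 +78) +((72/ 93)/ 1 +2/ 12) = 292693/ 310992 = 0.94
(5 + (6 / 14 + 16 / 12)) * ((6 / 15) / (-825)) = -284 / 86625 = -0.00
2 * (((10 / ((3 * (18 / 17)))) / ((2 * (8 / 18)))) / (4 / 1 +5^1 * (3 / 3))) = 85 / 108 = 0.79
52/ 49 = 1.06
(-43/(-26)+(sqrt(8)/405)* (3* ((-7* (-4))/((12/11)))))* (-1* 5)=-215/26 - 154* sqrt(2)/81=-10.96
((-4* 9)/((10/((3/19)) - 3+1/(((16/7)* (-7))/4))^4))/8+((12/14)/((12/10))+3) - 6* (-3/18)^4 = 216535156639055/58370687700696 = 3.71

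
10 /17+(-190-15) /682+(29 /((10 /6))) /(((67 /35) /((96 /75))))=231529997 /19419950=11.92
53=53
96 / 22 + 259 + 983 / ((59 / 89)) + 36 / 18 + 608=1529170 / 649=2356.19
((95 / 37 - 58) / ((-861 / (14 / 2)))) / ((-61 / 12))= -8204 / 92537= -0.09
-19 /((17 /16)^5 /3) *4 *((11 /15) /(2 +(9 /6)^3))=-7012876288 /305269255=-22.97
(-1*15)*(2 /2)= -15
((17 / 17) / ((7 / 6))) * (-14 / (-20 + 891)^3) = -0.00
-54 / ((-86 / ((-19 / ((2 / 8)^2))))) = -8208 / 43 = -190.88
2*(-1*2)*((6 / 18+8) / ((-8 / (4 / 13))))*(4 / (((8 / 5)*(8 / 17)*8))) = 2125 / 2496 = 0.85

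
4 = 4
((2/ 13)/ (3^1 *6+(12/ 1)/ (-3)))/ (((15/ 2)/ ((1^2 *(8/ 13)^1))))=16/ 17745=0.00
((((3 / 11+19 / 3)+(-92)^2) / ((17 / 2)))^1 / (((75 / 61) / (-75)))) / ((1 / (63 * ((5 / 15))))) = -238718620 / 187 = -1276570.16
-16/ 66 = -8/ 33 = -0.24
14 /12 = 7 /6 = 1.17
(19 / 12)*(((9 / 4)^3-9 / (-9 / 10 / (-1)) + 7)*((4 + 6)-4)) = 10203 / 128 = 79.71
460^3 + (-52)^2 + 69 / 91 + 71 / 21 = 97338708.14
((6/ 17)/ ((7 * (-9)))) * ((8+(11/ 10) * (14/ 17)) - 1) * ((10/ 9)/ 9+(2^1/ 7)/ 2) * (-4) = 38656/ 819315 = 0.05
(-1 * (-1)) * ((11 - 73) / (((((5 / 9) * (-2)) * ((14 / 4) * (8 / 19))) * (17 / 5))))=5301 / 476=11.14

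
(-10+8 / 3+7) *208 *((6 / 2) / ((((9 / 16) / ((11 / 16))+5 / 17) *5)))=-187 / 5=-37.40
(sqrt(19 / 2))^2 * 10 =95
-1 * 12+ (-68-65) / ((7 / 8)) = -164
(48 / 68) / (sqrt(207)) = 0.05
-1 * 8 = -8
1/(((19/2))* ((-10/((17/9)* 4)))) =-68/855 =-0.08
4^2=16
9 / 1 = 9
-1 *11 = -11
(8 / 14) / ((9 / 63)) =4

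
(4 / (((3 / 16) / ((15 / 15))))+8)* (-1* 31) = -2728 / 3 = -909.33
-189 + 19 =-170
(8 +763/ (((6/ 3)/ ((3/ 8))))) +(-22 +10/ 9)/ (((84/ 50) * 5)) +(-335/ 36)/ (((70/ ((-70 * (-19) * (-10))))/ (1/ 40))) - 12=273335/ 1512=180.78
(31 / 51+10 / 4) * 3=9.32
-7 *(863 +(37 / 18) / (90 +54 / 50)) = -247602901 / 40986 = -6041.16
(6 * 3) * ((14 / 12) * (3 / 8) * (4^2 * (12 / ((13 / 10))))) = 15120 / 13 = 1163.08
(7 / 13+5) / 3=24 / 13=1.85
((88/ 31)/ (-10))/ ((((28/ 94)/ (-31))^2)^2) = -1599076343381/ 48020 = -33300215.40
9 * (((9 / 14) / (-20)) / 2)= -0.14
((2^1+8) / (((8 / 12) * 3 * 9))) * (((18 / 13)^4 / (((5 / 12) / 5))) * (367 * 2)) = 513682560 / 28561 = 17985.45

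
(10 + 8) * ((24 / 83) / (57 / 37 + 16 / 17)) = 271728 / 129563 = 2.10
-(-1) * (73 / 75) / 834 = 0.00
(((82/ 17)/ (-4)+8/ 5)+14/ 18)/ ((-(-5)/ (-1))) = -1793/ 7650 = -0.23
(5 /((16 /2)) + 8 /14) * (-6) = -201 /28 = -7.18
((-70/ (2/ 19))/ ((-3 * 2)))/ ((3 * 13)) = 665/ 234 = 2.84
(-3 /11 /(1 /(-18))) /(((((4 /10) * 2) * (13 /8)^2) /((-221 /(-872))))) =9180 /15587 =0.59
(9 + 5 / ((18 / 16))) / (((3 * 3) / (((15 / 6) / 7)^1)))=605 / 1134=0.53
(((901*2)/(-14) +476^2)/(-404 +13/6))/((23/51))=-485050086/388171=-1249.58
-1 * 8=-8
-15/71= -0.21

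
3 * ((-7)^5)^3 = -14242684529829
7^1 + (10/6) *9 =22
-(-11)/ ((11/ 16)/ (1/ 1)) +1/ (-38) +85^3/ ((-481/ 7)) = -163065283/ 18278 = -8921.40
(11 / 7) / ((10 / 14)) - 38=-179 / 5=-35.80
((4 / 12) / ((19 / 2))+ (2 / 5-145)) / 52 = -41201 / 14820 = -2.78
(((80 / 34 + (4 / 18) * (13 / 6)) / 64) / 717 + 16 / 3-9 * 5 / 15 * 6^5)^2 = 241312622058933773724601 / 443632781758464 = 543946777.56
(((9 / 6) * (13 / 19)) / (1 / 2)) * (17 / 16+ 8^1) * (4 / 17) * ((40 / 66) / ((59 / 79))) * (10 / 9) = 7445750 / 1886643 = 3.95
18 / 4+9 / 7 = 5.79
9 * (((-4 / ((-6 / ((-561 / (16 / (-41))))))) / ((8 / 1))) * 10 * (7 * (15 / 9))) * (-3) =-12075525 / 32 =-377360.16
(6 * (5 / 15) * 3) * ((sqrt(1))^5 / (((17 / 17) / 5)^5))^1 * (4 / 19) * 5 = 375000 / 19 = 19736.84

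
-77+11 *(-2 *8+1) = -242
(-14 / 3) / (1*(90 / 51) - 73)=34 / 519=0.07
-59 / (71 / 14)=-826 / 71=-11.63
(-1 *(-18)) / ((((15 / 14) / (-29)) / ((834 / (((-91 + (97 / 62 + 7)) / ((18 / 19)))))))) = 2267292384 / 485545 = 4669.58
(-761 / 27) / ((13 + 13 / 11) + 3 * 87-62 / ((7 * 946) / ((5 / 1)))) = -0.10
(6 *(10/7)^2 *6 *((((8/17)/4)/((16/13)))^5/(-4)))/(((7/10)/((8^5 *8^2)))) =-439.14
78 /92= 39 /46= 0.85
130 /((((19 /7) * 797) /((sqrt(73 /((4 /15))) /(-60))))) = -91 * sqrt(1095) /181716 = -0.02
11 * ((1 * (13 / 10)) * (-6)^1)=-429 / 5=-85.80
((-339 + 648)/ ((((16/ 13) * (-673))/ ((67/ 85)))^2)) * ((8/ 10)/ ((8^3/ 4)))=234420069/ 134037996544000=0.00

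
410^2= 168100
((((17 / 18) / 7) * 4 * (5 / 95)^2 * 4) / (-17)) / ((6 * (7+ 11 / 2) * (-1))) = 8 / 1705725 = 0.00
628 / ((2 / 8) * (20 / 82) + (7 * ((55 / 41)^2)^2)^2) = 10029066087775976 / 8206899684650655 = 1.22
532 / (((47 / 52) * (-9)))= -27664 / 423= -65.40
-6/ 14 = -3/ 7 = -0.43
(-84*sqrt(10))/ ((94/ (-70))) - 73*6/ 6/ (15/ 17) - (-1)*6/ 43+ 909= 2940*sqrt(10)/ 47+ 533032/ 645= 1024.22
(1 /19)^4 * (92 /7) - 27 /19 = -1296259 /912247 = -1.42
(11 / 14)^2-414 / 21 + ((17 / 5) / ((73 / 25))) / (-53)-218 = -179812959 / 758324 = -237.12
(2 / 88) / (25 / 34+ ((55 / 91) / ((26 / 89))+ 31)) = 20111 / 29912784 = 0.00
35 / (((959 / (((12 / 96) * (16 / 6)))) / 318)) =530 / 137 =3.87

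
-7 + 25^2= 618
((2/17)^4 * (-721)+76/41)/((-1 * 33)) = -5874620/113003913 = -0.05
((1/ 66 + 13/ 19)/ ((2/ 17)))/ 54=14909/ 135432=0.11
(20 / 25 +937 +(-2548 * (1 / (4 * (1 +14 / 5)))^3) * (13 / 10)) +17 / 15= 937.99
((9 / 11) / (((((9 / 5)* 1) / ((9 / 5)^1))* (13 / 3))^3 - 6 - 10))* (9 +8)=4131 / 19415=0.21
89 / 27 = 3.30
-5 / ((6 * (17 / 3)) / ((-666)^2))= -1108890 / 17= -65228.82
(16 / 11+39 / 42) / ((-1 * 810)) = -367 / 124740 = -0.00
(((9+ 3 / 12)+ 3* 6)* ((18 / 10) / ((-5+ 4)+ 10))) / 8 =109 / 160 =0.68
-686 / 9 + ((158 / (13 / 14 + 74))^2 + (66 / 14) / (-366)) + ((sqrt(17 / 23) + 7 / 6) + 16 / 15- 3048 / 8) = -9526632867499 / 21144205215 + sqrt(391) / 23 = -449.70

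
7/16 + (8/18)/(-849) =53423/122256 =0.44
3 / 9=1 / 3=0.33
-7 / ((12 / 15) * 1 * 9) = -35 / 36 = -0.97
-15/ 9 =-5/ 3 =-1.67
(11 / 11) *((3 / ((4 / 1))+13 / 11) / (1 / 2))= 3.86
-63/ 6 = -21/ 2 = -10.50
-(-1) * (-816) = -816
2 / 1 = 2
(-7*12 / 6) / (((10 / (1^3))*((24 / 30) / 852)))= -1491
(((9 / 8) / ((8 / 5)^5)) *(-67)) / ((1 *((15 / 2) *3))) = -41875 / 131072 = -0.32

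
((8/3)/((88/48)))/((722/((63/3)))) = 168/3971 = 0.04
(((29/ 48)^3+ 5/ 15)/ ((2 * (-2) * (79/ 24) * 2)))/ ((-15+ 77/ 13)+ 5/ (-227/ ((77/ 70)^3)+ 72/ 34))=758681066819/ 328486945010688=0.00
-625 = -625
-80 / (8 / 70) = -700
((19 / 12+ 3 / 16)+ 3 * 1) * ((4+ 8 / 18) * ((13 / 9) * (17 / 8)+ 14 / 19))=5962015 / 73872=80.71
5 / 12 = 0.42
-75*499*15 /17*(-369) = 207147375 /17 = 12185139.71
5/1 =5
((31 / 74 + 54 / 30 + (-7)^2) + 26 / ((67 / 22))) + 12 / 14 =10518239 / 173530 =60.61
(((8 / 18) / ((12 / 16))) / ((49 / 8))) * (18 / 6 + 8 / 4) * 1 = 640 / 1323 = 0.48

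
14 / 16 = 7 / 8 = 0.88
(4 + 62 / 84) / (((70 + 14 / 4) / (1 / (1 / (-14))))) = -398 / 441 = -0.90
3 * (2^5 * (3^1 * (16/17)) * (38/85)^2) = 54.17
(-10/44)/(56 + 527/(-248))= -0.00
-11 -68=-79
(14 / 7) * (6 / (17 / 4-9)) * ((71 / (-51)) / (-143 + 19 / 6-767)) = -6816 / 1757443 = -0.00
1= 1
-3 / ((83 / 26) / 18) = -1404 / 83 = -16.92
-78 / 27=-26 / 9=-2.89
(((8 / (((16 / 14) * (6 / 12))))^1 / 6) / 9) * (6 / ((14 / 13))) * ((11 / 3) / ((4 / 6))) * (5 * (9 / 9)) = 715 / 18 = 39.72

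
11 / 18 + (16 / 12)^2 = 43 / 18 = 2.39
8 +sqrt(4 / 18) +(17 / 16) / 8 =sqrt(2) / 3 +1041 / 128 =8.60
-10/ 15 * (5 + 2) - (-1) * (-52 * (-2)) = 298/ 3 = 99.33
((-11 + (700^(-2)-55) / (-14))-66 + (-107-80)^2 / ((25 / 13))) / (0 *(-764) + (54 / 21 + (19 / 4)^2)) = 124240146799 / 172418750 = 720.57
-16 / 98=-8 / 49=-0.16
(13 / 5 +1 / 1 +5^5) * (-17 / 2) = -265931 / 10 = -26593.10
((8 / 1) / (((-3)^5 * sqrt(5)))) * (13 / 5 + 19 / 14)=-1108 * sqrt(5) / 42525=-0.06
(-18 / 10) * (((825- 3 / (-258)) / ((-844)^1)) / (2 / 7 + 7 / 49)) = 1489971 / 362920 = 4.11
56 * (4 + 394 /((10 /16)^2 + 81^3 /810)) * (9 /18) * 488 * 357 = 673441007232 /30011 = 22439805.65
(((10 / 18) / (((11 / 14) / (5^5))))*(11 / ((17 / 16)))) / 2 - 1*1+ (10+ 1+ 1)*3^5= 2195995 / 153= 14352.91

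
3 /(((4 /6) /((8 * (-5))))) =-180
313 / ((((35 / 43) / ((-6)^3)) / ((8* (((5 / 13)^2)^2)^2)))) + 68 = -1428677176804 / 5710115047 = -250.20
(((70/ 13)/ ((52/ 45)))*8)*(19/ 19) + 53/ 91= 44789/ 1183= 37.86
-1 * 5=-5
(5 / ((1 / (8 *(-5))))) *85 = -17000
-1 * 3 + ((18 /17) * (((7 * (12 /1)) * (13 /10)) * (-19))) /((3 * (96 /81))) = -422187 /680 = -620.86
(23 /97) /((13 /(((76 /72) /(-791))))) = -437 /17954118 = -0.00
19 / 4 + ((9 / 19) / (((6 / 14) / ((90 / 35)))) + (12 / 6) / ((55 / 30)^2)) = 75289 / 9196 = 8.19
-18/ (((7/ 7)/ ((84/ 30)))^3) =-49392/ 125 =-395.14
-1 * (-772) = 772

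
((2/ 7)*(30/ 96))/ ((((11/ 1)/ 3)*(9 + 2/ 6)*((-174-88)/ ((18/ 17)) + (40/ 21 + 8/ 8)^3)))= -8505/ 726739904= -0.00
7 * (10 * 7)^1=490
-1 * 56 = -56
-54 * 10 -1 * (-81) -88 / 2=-503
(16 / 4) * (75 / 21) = 14.29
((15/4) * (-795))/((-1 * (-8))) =-11925/32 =-372.66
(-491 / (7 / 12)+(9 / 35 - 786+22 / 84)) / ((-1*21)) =341711 / 4410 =77.49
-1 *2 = -2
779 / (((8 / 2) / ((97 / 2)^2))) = 458100.69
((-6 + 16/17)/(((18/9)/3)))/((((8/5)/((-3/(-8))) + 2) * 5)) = -387/1598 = -0.24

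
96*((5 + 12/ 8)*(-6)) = -3744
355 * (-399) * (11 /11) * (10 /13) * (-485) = 52844480.77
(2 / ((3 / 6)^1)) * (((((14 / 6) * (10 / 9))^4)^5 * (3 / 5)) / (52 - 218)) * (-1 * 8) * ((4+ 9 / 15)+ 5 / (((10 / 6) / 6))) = 577057669864329991232000000000000000000 / 1172822045614314963895479318561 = 492024917.18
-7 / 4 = -1.75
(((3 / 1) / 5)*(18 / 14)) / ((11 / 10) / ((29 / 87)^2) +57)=18 / 1561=0.01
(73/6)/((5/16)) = 584/15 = 38.93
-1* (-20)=20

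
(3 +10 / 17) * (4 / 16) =0.90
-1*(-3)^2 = -9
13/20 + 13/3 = 4.98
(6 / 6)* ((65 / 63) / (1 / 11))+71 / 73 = 56668 / 4599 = 12.32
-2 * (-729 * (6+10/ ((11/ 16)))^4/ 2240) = 118861526169/ 1024870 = 115977.17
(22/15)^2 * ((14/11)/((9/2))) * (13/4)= 4004/2025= 1.98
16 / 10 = 8 / 5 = 1.60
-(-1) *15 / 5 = 3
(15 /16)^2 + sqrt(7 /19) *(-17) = -9.44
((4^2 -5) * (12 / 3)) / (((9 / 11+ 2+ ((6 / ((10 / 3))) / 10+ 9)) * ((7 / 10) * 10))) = 24200 / 46193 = 0.52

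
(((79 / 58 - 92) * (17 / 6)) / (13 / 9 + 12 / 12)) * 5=-1340535 / 2552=-525.29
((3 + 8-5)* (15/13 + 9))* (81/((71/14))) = 898128/923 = 973.05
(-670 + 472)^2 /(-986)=-19602 /493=-39.76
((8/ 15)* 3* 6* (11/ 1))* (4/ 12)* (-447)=-15734.40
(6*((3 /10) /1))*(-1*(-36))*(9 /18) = 162 /5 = 32.40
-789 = -789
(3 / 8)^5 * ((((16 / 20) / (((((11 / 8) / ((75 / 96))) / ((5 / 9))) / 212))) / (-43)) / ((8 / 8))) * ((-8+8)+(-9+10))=-35775 / 3874816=-0.01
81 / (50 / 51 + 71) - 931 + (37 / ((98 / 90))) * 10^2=443956570 / 179879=2468.08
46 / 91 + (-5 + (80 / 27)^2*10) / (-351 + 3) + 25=583326827 / 23085972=25.27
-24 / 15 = -8 / 5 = -1.60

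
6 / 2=3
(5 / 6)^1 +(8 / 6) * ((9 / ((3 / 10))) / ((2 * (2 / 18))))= 1085 / 6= 180.83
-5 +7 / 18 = -83 / 18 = -4.61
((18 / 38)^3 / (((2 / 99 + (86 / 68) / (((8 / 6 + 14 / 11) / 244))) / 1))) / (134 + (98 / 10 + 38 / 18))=55210815 / 8976659224274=0.00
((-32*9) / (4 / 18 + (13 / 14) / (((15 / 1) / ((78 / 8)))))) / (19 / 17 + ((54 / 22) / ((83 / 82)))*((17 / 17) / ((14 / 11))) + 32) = -3584165760 / 359931841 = -9.96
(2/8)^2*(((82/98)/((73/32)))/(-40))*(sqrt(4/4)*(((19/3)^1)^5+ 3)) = -25387487/4346055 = -5.84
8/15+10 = 158/15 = 10.53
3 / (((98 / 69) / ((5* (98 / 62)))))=1035 / 62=16.69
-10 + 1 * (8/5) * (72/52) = -506/65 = -7.78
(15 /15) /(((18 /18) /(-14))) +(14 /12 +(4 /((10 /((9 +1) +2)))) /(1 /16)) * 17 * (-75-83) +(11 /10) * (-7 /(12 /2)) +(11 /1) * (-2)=-837823 /4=-209455.75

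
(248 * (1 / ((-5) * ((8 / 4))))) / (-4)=31 / 5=6.20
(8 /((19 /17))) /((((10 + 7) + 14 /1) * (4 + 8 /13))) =442 /8835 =0.05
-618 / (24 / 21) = -2163 / 4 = -540.75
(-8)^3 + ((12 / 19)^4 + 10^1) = -65400406 / 130321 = -501.84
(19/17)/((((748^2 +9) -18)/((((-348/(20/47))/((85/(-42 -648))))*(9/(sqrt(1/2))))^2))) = 980078832262872/68719973375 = 14261.92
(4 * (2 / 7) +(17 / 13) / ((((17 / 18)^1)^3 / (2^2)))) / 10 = 96676 / 131495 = 0.74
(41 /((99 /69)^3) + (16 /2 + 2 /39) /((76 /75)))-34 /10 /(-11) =1964851981 /88764390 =22.14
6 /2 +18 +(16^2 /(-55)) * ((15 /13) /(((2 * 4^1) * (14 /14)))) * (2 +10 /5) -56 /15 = 31277 /2145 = 14.58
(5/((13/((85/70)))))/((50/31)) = 527/1820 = 0.29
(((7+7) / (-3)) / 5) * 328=-4592 / 15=-306.13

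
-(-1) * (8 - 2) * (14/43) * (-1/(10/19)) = -798/215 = -3.71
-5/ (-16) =5/ 16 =0.31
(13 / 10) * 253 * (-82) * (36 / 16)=-1213641 / 20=-60682.05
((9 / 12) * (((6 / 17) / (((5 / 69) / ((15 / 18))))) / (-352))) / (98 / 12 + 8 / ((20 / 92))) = -3105 / 16144832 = -0.00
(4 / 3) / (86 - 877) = -4 / 2373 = -0.00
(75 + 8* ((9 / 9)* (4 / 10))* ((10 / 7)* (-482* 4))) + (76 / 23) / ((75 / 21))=-8737.79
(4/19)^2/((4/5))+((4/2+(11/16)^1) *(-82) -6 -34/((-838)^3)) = -48079663710775/212441450392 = -226.32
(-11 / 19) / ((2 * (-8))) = 0.04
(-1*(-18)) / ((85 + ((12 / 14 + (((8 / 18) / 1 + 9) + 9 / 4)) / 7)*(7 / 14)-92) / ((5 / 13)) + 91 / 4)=317520 / 121381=2.62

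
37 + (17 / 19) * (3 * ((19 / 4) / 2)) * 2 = 199 / 4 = 49.75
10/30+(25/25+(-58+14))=-128/3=-42.67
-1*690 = -690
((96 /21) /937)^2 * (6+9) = 15360 /43020481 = 0.00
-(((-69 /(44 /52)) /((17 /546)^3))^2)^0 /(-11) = 1 /11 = 0.09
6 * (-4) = -24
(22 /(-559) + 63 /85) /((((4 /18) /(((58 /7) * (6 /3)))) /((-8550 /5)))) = -5953239828 /66521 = -89494.14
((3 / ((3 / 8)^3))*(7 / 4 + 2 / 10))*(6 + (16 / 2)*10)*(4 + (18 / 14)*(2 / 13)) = 4205056 / 105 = 40048.15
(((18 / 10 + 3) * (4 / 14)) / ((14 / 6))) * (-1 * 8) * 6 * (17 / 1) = -117504 / 245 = -479.61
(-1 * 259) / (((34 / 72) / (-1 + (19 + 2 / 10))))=-848484 / 85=-9982.16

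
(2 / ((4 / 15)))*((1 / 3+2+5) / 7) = 55 / 7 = 7.86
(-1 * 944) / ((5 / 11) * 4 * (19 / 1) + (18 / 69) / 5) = -597080 / 21883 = -27.29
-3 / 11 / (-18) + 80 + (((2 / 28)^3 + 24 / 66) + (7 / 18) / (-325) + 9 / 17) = 121433819327 / 1500899400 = 80.91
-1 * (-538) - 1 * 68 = 470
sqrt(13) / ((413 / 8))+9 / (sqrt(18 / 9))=8 * sqrt(13) / 413+9 * sqrt(2) / 2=6.43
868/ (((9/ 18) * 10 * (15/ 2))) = 1736/ 75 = 23.15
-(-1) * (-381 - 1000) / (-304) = 4.54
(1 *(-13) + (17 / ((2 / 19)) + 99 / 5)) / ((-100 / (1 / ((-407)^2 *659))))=-153 / 9923881000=-0.00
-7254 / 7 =-1036.29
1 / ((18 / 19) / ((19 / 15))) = 361 / 270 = 1.34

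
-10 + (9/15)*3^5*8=5782/5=1156.40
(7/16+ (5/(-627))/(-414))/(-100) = -908563/207662400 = -0.00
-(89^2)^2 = -62742241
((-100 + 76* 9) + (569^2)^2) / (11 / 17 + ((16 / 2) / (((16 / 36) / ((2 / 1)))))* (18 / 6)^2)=1781960156985 / 5519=322877361.29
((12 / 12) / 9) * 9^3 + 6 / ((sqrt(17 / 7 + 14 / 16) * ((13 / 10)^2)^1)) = 240 * sqrt(2590) / 6253 + 81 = 82.95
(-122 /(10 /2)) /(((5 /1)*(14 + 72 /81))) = -549 /1675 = -0.33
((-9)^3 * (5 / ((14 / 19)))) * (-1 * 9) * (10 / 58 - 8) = -141487965 / 406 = -348492.52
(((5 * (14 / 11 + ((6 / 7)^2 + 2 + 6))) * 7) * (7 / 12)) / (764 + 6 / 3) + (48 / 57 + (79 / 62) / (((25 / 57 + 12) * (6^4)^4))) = 3669021865722377918995 / 3308885477124576509952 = 1.11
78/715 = 6/55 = 0.11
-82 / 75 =-1.09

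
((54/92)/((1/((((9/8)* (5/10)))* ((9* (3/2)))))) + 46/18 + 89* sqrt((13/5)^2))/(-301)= -15792461/19938240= -0.79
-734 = -734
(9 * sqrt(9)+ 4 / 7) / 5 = 193 / 35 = 5.51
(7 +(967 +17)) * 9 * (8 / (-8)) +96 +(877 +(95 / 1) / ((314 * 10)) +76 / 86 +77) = -212469795 / 27004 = -7868.09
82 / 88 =41 / 44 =0.93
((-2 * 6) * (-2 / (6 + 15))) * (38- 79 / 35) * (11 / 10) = 55044 / 1225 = 44.93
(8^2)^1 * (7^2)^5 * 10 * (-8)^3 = -92561489592320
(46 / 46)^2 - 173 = -172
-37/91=-0.41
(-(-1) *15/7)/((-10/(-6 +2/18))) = 53/42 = 1.26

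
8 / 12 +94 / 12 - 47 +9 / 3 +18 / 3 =-59 / 2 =-29.50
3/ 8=0.38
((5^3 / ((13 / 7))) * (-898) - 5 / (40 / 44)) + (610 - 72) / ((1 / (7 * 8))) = -788315 / 26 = -30319.81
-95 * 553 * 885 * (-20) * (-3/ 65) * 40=-22316868000/ 13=-1716682153.85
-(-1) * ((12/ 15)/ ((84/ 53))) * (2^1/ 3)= 106/ 315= 0.34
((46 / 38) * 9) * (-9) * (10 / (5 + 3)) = -9315 / 76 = -122.57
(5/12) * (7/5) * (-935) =-6545/12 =-545.42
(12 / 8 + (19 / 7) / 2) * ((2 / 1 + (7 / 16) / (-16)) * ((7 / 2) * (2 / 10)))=505 / 128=3.95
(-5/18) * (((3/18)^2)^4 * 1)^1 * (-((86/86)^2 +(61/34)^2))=0.00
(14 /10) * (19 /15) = 133 /75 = 1.77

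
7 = 7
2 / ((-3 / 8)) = -16 / 3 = -5.33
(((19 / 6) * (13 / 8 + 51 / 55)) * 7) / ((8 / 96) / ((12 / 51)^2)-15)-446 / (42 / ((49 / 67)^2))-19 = -55408917422 / 1919114835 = -28.87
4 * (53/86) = 106/43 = 2.47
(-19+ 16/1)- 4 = -7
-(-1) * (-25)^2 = 625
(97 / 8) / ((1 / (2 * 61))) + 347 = 7305 / 4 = 1826.25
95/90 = 19/18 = 1.06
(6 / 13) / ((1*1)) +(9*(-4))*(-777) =363642 / 13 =27972.46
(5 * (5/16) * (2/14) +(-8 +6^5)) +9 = 871049/112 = 7777.22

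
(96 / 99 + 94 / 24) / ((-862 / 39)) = -8385 / 37928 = -0.22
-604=-604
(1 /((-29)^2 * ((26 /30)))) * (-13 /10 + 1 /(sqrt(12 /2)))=-3 /1682 + 5 * sqrt(6) /21866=-0.00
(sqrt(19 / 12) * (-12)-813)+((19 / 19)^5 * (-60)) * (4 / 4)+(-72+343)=-617.10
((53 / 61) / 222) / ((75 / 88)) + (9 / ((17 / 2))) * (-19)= -173636506 / 8633025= -20.11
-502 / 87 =-5.77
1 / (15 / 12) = 4 / 5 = 0.80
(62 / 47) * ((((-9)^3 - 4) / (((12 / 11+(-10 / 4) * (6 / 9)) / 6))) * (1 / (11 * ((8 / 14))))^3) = 70145901 / 1728848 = 40.57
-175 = -175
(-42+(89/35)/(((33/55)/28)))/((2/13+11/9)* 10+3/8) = 71760/13231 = 5.42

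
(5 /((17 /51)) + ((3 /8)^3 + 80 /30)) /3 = 27217 /4608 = 5.91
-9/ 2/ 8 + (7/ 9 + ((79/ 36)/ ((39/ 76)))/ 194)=129281/ 544752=0.24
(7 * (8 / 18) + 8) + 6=154 / 9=17.11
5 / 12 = 0.42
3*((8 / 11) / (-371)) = -24 / 4081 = -0.01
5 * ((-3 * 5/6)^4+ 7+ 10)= 4485/16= 280.31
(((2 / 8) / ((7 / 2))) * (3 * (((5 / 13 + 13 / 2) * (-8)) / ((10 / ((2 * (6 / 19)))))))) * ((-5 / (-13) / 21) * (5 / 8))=-2685 / 314678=-0.01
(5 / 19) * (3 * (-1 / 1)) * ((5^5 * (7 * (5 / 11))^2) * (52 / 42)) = -71093750 / 2299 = -30923.77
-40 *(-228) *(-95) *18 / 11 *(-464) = 7236172800 / 11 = 657833890.91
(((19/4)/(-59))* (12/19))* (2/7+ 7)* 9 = -1377/413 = -3.33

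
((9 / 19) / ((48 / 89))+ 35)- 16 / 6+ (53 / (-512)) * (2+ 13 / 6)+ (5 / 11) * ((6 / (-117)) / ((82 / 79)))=3736705301 / 114070528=32.76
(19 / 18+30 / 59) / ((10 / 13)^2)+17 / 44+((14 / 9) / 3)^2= 312111869 / 94624200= 3.30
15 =15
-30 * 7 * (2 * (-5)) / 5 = 420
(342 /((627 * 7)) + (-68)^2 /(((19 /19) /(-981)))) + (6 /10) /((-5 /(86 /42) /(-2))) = -8732076104 /1925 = -4536143.43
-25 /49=-0.51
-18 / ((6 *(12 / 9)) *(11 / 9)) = -81 / 44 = -1.84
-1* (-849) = 849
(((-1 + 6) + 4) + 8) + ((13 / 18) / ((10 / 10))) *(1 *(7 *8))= 57.44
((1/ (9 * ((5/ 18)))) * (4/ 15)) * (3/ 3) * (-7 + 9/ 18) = -0.69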